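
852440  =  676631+175809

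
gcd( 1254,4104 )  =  114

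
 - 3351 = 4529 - 7880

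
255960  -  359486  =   - 103526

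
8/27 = 8/27 =0.30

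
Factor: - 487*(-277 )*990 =2^1*3^2*5^1*11^1*277^1* 487^1= 133550010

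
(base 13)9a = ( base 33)3S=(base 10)127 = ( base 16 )7F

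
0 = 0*213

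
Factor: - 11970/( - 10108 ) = 45/38 = 2^(  -  1) *3^2*5^1* 19^( - 1 )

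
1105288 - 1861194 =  - 755906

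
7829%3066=1697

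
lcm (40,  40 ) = 40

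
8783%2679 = 746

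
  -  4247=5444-9691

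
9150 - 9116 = 34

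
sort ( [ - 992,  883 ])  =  [ - 992,883 ]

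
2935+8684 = 11619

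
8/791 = 8/791= 0.01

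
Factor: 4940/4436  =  5^1*13^1*19^1*1109^( - 1) = 1235/1109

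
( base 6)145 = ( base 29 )27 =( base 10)65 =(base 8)101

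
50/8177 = 50/8177 = 0.01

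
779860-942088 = - 162228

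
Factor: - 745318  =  -2^1 * 7^1*139^1*383^1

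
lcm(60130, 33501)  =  2345070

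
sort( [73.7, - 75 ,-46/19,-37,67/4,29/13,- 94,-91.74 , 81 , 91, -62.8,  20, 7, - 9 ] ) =[ - 94,- 91.74,-75, - 62.8,-37 ,-9,-46/19, 29/13, 7, 67/4,20, 73.7, 81,91 ] 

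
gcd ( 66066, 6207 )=3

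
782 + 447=1229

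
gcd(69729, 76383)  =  3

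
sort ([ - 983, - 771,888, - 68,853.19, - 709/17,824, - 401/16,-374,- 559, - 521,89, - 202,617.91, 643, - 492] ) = [- 983 , - 771, - 559, - 521, -492,-374 , - 202, - 68  ,  -  709/17, - 401/16, 89, 617.91,643,824, 853.19, 888 ] 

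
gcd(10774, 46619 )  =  1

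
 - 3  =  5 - 8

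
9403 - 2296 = 7107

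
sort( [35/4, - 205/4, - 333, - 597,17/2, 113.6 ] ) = [- 597 ,-333,-205/4,17/2,35/4,113.6 ]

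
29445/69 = 9815/23  =  426.74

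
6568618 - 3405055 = 3163563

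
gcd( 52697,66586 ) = 1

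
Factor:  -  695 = -5^1*139^1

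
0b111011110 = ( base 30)fs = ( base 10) 478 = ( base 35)DN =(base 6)2114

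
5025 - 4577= 448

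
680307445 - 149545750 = 530761695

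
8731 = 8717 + 14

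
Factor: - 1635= -3^1*5^1 * 109^1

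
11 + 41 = 52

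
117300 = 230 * 510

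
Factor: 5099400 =2^3*3^2*5^2 * 2833^1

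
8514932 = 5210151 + 3304781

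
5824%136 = 112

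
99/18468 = 11/2052 =0.01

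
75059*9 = 675531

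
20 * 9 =180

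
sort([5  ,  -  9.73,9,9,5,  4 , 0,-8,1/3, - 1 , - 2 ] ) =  [ - 9.73, - 8, - 2,-1, 0,  1/3,4, 5,5,9,9]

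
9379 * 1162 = 10898398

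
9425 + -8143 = 1282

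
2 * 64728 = 129456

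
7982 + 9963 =17945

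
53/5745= 53/5745 = 0.01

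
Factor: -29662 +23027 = - 6635=- 5^1*1327^1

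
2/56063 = 2/56063 = 0.00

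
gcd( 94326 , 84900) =6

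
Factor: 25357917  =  3^1*13^1*43^1*15121^1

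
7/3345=7/3345 = 0.00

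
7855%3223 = 1409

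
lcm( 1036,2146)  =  30044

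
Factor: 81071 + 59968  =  141039= 3^2 * 15671^1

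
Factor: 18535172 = 2^2*4633793^1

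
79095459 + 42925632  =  122021091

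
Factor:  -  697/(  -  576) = 2^( - 6 )*3^ ( - 2 )* 17^1 * 41^1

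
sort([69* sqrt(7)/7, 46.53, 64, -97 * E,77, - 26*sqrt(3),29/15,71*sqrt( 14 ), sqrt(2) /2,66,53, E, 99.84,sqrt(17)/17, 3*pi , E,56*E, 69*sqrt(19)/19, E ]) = [-97*E,- 26*sqrt(3),  sqrt(17)/17 , sqrt(2)/2 , 29/15, E,E, E, 3*pi,69*sqrt( 19)/19, 69 *sqrt(7) /7,  46.53, 53, 64, 66, 77, 99.84 , 56 * E , 71*sqrt( 14) ]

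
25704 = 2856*9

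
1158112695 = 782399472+375713223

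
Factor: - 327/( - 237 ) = 79^ ( - 1)*109^1 = 109/79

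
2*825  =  1650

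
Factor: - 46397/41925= - 3^( - 1)*5^( -2)*83^1=-  83/75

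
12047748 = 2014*5982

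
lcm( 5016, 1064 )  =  35112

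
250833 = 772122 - 521289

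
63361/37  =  63361/37 = 1712.46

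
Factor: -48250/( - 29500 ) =2^( - 1 )*59^( - 1)*193^1  =  193/118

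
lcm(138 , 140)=9660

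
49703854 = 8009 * 6206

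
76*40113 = 3048588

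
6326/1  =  6326 = 6326.00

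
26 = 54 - 28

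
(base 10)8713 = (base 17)1d29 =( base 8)21011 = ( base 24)f31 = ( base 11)6601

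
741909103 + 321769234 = 1063678337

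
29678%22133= 7545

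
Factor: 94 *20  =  2^3*5^1*47^1 = 1880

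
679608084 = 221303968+458304116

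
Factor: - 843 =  - 3^1*281^1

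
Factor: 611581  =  29^1*21089^1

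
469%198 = 73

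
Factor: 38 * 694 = 26372=2^2*19^1 * 347^1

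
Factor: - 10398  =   - 2^1*3^1*1733^1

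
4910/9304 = 2455/4652  =  0.53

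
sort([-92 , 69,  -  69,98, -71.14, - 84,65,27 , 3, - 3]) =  [ -92, - 84, - 71.14, - 69,  -  3,3,27, 65 , 69,98] 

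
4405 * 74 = 325970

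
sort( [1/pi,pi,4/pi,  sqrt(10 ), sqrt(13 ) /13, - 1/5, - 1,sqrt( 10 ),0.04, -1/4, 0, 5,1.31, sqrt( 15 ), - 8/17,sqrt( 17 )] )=[ - 1, - 8/17, - 1/4, - 1/5,0,0.04,sqrt( 13)/13,1/pi, 4/pi,1.31,pi,sqrt( 10 ),sqrt(10 ),sqrt(15),  sqrt( 17 )  ,  5] 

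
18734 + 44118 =62852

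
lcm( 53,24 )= 1272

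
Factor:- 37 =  -37^1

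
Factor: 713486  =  2^1*53^2*127^1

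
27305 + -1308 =25997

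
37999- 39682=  - 1683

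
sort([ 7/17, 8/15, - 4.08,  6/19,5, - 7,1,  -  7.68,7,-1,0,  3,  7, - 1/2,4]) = [-7.68, - 7, - 4.08, - 1, - 1/2,  0 , 6/19,7/17,8/15,1, 3,4,5, 7,7]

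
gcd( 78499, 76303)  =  1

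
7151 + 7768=14919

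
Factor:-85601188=-2^2*17^1*109^1*11549^1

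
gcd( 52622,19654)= 634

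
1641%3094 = 1641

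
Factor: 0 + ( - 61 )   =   - 61 = -61^1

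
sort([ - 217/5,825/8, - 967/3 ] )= [ - 967/3,- 217/5, 825/8] 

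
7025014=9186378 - 2161364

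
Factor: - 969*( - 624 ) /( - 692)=-151164/173  =  - 2^2 *3^2  *13^1*17^1*19^1 * 173^( - 1)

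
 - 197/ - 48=197/48 = 4.10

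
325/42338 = 325/42338 = 0.01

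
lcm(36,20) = 180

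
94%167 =94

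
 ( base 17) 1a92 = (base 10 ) 7958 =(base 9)11822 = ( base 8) 17426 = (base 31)88m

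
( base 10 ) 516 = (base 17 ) 1D6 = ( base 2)1000000100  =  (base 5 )4031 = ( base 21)13c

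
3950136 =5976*661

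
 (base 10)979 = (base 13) 5a4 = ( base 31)10I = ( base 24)1GJ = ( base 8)1723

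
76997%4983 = 2252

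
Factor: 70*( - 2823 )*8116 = - 1603802760 = - 2^3 * 3^1 * 5^1 * 7^1*941^1*2029^1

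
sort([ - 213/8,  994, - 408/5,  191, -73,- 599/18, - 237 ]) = [ - 237, - 408/5,  -  73,- 599/18 , - 213/8, 191,994]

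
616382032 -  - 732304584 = 1348686616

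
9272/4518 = 4636/2259 =2.05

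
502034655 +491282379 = 993317034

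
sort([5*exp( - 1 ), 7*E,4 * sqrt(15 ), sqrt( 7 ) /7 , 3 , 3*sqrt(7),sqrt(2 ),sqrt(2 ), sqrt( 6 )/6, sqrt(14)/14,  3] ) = [sqrt(14 ) /14,  sqrt(7 )/7,sqrt( 6)/6, sqrt(2),  sqrt( 2 ),  5 * exp( - 1 ),3,3,3*sqrt(7 ), 4 * sqrt(15 ),7 * E]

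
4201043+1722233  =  5923276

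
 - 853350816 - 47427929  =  -900778745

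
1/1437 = 1/1437 = 0.00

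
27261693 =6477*4209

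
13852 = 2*6926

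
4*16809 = 67236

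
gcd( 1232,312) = 8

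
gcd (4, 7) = 1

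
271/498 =271/498 = 0.54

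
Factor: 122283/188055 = 647/995= 5^( - 1 )* 199^( - 1 ) * 647^1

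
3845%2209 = 1636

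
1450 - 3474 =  - 2024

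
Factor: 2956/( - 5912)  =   - 2^(- 1 ) = - 1/2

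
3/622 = 3/622 = 0.00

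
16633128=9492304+7140824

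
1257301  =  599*2099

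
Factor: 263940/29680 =249/28= 2^ ( - 2)*3^1*7^( - 1 )*83^1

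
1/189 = 1/189= 0.01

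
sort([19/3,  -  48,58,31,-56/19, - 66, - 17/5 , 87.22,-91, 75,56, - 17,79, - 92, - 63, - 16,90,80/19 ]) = [ - 92, - 91, - 66, - 63, - 48,-17,  -  16 ,-17/5,  -  56/19, 80/19 , 19/3, 31,56, 58, 75, 79,87.22  ,  90 ] 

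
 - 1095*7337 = - 8034015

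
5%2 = 1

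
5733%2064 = 1605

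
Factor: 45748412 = 2^2*11437103^1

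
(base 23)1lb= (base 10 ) 1023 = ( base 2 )1111111111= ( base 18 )32F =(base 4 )33333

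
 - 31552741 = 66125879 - 97678620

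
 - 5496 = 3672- 9168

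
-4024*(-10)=40240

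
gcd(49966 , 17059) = 7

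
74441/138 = 74441/138 = 539.43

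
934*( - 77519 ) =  - 72402746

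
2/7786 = 1/3893 = 0.00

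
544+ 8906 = 9450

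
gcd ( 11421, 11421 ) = 11421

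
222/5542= 111/2771 = 0.04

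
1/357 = 1/357= 0.00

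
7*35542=248794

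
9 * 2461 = 22149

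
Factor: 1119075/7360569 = 373025/2453523 = 3^(  -  1 )*5^2*43^1*347^1*817841^( - 1 ) 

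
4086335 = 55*74297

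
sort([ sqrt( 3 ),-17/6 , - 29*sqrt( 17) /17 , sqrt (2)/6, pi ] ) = [ - 29*sqrt( 17 )/17, - 17/6, sqrt(2)/6, sqrt(3),  pi]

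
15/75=1/5   =  0.20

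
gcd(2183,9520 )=1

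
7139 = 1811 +5328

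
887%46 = 13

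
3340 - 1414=1926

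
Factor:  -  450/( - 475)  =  2^1*3^2 *19^(-1 )= 18/19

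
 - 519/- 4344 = 173/1448 = 0.12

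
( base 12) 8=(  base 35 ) 8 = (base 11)8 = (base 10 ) 8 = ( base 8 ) 10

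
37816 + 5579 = 43395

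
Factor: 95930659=11^1*8720969^1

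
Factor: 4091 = 4091^1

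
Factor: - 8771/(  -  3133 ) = 7^2*13^( - 1)*179^1*241^ ( - 1)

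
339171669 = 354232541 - 15060872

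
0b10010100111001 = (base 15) 2C54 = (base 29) b9h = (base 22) JF3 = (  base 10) 9529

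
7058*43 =303494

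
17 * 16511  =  280687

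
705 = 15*47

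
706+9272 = 9978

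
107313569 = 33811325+73502244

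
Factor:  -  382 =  - 2^1*191^1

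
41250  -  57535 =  - 16285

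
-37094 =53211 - 90305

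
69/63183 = 23/21061 = 0.00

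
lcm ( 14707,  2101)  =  14707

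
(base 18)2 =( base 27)2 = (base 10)2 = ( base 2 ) 10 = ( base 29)2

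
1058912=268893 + 790019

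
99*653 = 64647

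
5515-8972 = -3457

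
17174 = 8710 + 8464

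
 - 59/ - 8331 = 59/8331 = 0.01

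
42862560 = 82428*520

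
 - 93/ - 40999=93/40999=0.00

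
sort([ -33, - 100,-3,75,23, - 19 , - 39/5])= [ - 100,  -  33, - 19, - 39/5, - 3,23 , 75]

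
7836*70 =548520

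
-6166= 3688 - 9854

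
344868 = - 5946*(-58)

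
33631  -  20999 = 12632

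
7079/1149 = 6+185/1149  =  6.16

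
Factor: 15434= 2^1 * 7717^1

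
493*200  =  98600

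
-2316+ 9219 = 6903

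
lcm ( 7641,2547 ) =7641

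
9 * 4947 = 44523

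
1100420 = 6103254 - 5002834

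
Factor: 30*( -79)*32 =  - 2^6*3^1*5^1*79^1= - 75840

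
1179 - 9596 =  - 8417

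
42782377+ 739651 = 43522028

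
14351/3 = 14351/3 = 4783.67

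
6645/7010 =1329/1402 = 0.95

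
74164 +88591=162755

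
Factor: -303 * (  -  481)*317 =3^1*13^1 * 37^1*101^1*317^1   =  46200531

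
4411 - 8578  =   - 4167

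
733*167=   122411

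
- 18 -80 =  - 98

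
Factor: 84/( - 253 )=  - 2^2* 3^1*7^1*11^(-1 ) * 23^( - 1 )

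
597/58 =597/58 = 10.29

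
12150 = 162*75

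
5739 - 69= 5670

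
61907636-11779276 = 50128360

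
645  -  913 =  - 268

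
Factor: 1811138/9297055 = 2^1*5^(  -  1 )*7^2*31^(-1)*18481^1*59981^(  -  1 )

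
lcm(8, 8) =8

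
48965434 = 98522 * 497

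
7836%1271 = 210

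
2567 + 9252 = 11819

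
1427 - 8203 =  - 6776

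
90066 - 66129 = 23937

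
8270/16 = 516+7/8 = 516.88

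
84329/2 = 42164+1/2=42164.50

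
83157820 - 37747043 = 45410777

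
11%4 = 3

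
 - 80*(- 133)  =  10640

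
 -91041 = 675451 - 766492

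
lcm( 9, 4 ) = 36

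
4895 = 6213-1318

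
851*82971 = 70608321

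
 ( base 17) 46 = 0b1001010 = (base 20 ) 3E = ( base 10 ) 74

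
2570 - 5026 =-2456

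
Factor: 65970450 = 2^1* 3^4*5^2*7^1 * 13^1*179^1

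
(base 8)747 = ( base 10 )487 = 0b111100111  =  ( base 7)1264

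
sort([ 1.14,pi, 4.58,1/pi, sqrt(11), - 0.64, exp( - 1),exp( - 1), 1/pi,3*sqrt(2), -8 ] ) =[ - 8, - 0.64,1/pi , 1/pi, exp ( - 1),  exp(-1),1.14, pi,sqrt( 11),3*sqrt(2),4.58 ]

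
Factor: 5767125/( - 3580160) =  - 1153425/716032 = -2^( - 8)* 3^1* 5^2*7^1*13^3*2797^ (  -  1)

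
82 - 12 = 70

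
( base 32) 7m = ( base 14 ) 138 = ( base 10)246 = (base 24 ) a6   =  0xf6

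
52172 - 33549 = 18623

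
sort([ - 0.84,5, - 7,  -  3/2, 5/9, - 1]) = [  -  7, - 3/2, - 1  , - 0.84,5/9,  5]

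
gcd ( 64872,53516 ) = 68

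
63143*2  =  126286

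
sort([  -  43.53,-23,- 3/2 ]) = [- 43.53, - 23,-3/2] 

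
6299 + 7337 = 13636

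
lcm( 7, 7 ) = 7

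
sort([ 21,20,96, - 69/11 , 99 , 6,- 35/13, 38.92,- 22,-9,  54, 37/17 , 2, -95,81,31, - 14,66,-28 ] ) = [-95,- 28, - 22,-14,-9,-69/11, - 35/13,  2 , 37/17,6,20,  21,31,38.92 , 54,66,81, 96, 99]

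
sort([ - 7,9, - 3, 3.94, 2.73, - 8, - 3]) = [  -  8, - 7,-3, - 3, 2.73 , 3.94,9 ]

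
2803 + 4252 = 7055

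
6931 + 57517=64448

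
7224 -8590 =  - 1366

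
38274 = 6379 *6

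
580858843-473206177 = 107652666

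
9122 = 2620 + 6502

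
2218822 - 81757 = 2137065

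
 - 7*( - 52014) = 364098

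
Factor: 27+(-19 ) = 2^3 = 8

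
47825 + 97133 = 144958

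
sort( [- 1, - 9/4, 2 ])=[ - 9/4, - 1,2] 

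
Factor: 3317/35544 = 2^ ( - 3 )*3^( - 1)*31^1*107^1 * 1481^( - 1)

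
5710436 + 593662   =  6304098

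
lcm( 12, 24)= 24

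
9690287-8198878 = 1491409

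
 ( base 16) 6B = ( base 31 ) 3e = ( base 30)3h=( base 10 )107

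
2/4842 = 1/2421 = 0.00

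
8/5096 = 1/637= 0.00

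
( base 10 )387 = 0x183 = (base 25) fc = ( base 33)BO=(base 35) b2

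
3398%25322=3398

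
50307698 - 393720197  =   - 343412499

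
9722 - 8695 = 1027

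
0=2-2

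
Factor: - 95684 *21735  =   - 2079691740 = - 2^2*3^3*5^1* 7^1*19^1*23^1*1259^1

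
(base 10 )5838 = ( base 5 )141323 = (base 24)A36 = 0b1011011001110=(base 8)13316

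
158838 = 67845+90993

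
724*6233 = 4512692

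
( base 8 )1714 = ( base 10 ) 972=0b1111001100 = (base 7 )2556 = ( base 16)3CC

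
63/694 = 63/694=0.09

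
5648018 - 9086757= - 3438739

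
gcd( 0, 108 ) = 108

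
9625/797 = 9625/797 = 12.08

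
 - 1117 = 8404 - 9521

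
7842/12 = 1307/2 = 653.50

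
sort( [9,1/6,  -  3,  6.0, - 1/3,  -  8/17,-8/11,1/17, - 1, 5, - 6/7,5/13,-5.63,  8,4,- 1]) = [ - 5.63,-3,-1,-1, - 6/7, - 8/11,- 8/17,-1/3,1/17, 1/6, 5/13, 4,5,6.0,8,9]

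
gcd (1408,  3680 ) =32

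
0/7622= 0 = 0.00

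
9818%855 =413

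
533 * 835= 445055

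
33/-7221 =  - 1 + 2396/2407 = - 0.00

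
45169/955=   47 + 284/955 =47.30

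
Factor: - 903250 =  - 2^1*5^3*3613^1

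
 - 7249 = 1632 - 8881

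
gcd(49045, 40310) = 5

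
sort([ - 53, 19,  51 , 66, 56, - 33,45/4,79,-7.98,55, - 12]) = [ - 53, - 33, - 12, - 7.98, 45/4,19,51,  55, 56,  66, 79 ] 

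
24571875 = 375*65525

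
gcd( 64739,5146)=1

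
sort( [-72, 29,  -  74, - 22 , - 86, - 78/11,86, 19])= [ - 86, - 74, - 72,-22, - 78/11,19,  29, 86]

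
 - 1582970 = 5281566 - 6864536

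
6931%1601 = 527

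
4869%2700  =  2169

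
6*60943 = 365658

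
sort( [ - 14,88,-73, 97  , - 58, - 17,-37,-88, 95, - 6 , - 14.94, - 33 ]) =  [-88,  -  73, - 58,-37, - 33, - 17 , - 14.94, - 14, - 6, 88, 95, 97] 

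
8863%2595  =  1078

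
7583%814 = 257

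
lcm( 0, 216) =0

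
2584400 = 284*9100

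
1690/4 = 845/2 = 422.50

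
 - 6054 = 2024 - 8078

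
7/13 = 7/13 = 0.54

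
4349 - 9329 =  - 4980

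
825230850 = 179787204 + 645443646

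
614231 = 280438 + 333793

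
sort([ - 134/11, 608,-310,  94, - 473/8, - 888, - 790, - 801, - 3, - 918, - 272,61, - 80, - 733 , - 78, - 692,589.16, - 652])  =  [ - 918,-888 , - 801, - 790, - 733, -692, - 652, - 310,-272,  -  80, - 78, - 473/8, - 134/11, - 3,61, 94,589.16,  608]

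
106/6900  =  53/3450 = 0.02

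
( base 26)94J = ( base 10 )6207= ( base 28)7PJ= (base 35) 52c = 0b1100000111111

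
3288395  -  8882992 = -5594597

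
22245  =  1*22245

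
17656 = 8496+9160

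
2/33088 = 1/16544 = 0.00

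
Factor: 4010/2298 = 3^(-1 )*5^1*383^( - 1)*401^1=2005/1149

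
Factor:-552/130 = -2^2*3^1*5^ ( - 1) *13^( - 1 )*23^1 =-  276/65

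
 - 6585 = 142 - 6727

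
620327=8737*71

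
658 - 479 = 179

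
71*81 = 5751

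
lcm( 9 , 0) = 0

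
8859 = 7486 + 1373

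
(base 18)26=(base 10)42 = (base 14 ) 30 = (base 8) 52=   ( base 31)1b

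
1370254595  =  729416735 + 640837860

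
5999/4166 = 1 + 1833/4166 = 1.44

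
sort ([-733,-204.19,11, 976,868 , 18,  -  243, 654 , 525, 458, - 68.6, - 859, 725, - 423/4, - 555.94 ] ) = [ - 859, - 733,  -  555.94, - 243,-204.19, - 423/4, - 68.6,11,18, 458,525, 654,725, 868, 976] 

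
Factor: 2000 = 2^4*5^3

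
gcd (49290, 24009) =159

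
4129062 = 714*5783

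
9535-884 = 8651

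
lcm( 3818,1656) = 137448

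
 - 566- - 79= - 487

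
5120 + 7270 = 12390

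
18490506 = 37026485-18535979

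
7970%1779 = 854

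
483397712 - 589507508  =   - 106109796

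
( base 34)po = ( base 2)1101101010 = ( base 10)874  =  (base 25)19o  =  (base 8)1552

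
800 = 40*20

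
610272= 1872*326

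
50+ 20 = 70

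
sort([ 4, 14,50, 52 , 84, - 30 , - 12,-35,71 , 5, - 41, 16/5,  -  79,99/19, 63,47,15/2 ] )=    [ - 79, - 41, - 35, - 30, - 12,16/5, 4,  5, 99/19, 15/2  ,  14, 47,50, 52,63, 71,84]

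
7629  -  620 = 7009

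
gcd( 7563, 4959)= 3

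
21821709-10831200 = 10990509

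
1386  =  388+998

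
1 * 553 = 553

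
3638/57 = 3638/57  =  63.82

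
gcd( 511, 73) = 73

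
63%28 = 7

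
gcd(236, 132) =4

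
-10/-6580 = 1/658=0.00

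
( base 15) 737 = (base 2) 11001011011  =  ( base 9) 2207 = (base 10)1627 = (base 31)1LF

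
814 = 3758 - 2944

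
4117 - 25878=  - 21761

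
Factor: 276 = 2^2*3^1*23^1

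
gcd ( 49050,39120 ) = 30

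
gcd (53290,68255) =365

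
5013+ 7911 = 12924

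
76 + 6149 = 6225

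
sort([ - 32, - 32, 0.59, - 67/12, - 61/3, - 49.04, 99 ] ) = [ - 49.04, - 32, - 32,-61/3, - 67/12, 0.59 , 99 ]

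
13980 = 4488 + 9492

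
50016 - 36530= 13486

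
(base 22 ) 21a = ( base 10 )1000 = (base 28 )17K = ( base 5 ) 13000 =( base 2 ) 1111101000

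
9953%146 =25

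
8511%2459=1134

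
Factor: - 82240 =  -2^6 * 5^1 * 257^1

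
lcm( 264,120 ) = 1320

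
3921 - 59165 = -55244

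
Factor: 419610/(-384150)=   -  71/65=- 5^( - 1)*13^( - 1)*71^1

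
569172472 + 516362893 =1085535365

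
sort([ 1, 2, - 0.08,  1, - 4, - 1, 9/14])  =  [ - 4, - 1, - 0.08, 9/14, 1,1,2 ] 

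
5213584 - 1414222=3799362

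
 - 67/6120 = -1+6053/6120 =-0.01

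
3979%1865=249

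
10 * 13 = 130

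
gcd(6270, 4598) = 418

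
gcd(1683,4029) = 51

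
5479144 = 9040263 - 3561119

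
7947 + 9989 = 17936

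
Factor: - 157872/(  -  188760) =46/55 = 2^1 * 5^(-1)*11^( - 1 )*23^1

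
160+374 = 534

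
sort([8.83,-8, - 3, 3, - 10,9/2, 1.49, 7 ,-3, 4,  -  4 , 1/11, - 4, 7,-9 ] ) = [-10,  -  9,-8,-4, - 4, - 3,- 3,1/11,  1.49, 3, 4, 9/2,7,7,8.83]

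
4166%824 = 46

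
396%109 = 69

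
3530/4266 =1765/2133= 0.83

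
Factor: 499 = 499^1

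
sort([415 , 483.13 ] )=[415,483.13 ]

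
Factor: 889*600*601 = 320573400 = 2^3*3^1*5^2*7^1*127^1*601^1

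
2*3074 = 6148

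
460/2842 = 230/1421= 0.16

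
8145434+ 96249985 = 104395419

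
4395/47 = 4395/47 = 93.51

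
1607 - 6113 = -4506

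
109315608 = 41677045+67638563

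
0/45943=0= 0.00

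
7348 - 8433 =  - 1085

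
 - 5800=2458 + -8258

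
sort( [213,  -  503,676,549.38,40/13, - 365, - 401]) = [ - 503, - 401, - 365, 40/13, 213,549.38,  676] 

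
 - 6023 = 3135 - 9158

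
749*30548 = 22880452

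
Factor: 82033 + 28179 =2^2*59^1*467^1=110212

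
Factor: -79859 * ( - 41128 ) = 3284440952  =  2^3 * 13^1 * 53^1*97^1*6143^1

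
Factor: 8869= 7^2 * 181^1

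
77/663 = 77/663 = 0.12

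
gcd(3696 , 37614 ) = 6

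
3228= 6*538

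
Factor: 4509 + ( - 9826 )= - 13^1*  409^1 = - 5317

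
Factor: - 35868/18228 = -61/31 = - 31^ ( - 1)*61^1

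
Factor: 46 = 2^1*23^1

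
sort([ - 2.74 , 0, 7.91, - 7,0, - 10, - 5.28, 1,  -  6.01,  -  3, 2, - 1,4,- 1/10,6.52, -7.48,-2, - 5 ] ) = [-10, - 7.48, - 7, - 6.01,-5.28, - 5,-3,-2.74, - 2,-1, - 1/10 , 0,0,1,  2 , 4, 6.52, 7.91] 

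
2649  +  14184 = 16833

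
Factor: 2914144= 2^5*19^1*4793^1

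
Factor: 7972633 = 7972633^1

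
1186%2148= 1186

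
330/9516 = 55/1586 = 0.03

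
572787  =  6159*93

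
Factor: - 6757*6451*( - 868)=37835605276= 2^2*7^1*29^1*31^1*233^1*6451^1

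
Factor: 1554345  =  3^2*5^1*13^1*2657^1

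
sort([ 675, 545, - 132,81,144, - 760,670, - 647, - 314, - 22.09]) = [ - 760 , - 647, - 314,-132, - 22.09, 81, 144, 545,670,675]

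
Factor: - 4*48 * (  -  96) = 18432=2^11*3^2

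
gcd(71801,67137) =1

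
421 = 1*421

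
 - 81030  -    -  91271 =10241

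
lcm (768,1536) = 1536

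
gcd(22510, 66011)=1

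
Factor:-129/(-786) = 43/262  =  2^( - 1)*43^1*131^( -1)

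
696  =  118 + 578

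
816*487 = 397392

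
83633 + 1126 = 84759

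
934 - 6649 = - 5715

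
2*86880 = 173760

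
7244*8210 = 59473240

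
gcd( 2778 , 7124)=2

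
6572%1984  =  620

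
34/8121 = 34/8121 = 0.00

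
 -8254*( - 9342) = 77108868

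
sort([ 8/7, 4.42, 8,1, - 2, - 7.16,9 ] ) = [ - 7.16,-2, 1, 8/7, 4.42, 8,9] 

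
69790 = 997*70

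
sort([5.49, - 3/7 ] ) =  [ - 3/7 , 5.49]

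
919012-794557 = 124455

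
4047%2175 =1872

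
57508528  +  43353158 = 100861686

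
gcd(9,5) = 1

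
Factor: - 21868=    - 2^2*7^1 * 11^1*71^1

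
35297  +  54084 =89381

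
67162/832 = 80 + 301/416 = 80.72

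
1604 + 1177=2781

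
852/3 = 284 = 284.00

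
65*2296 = 149240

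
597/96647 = 597/96647 = 0.01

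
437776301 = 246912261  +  190864040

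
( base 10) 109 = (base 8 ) 155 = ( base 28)3p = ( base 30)3J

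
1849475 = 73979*25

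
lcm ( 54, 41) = 2214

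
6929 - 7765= -836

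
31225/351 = 88 + 337/351 = 88.96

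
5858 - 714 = 5144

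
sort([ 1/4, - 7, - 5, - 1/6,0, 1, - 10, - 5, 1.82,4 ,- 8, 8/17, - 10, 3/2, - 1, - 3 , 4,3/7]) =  [ - 10, - 10, - 8, - 7, - 5,  -  5, - 3, - 1 ,  -  1/6,0, 1/4, 3/7, 8/17, 1,3/2, 1.82,4,4]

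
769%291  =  187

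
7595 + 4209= 11804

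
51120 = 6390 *8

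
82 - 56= 26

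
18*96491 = 1736838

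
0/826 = 0 = 0.00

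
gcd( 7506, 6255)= 1251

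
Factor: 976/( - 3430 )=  - 488/1715=   - 2^3*5^( - 1)*7^( - 3 )*61^1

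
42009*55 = 2310495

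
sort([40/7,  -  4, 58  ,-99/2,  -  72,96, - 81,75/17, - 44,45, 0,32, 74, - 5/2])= [-81, - 72, - 99/2 , - 44, -4,-5/2,0,75/17, 40/7 , 32, 45,58, 74,96]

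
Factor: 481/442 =37/34 =2^(-1)*17^( - 1 )*37^1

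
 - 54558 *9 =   -  491022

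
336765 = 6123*55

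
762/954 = 127/159 = 0.80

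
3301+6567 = 9868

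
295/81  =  3 + 52/81 = 3.64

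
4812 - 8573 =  - 3761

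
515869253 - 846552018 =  - 330682765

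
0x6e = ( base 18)62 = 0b1101110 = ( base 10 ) 110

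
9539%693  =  530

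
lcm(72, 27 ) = 216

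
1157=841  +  316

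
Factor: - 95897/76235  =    -  5^( - 1)*17^1*79^(-1)*193^(-1 )*5641^1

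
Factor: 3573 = 3^2 * 397^1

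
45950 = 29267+16683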